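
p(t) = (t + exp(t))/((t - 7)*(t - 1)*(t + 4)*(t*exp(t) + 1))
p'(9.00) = 0.00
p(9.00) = 0.00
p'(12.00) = 0.00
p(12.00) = 0.00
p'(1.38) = 0.23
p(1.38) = -0.07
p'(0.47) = 0.13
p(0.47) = 0.08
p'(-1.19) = 0.03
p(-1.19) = -0.03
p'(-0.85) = 0.05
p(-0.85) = -0.01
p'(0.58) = 0.20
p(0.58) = 0.09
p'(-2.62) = 0.04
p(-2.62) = -0.07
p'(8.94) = -0.00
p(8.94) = 0.00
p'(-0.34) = 0.06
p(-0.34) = 0.01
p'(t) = (t + exp(t))*(-t*exp(t) - exp(t))/((t - 7)*(t - 1)*(t + 4)*(t*exp(t) + 1)^2) + (exp(t) + 1)/((t - 7)*(t - 1)*(t + 4)*(t*exp(t) + 1)) - (t + exp(t))/((t - 7)*(t - 1)*(t + 4)^2*(t*exp(t) + 1)) - (t + exp(t))/((t - 7)*(t - 1)^2*(t + 4)*(t*exp(t) + 1)) - (t + exp(t))/((t - 7)^2*(t - 1)*(t + 4)*(t*exp(t) + 1))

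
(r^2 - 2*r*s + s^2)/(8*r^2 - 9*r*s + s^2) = (r - s)/(8*r - s)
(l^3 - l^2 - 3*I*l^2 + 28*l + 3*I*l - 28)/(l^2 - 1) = (l^2 - 3*I*l + 28)/(l + 1)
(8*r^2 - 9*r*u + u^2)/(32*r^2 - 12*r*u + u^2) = (r - u)/(4*r - u)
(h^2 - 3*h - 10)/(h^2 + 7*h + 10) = (h - 5)/(h + 5)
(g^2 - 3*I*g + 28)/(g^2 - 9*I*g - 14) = (g + 4*I)/(g - 2*I)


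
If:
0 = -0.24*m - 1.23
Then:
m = -5.12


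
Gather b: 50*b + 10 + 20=50*b + 30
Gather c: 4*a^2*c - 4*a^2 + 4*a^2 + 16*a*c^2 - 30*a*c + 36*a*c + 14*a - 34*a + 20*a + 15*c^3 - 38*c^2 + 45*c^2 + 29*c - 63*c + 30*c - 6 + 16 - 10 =15*c^3 + c^2*(16*a + 7) + c*(4*a^2 + 6*a - 4)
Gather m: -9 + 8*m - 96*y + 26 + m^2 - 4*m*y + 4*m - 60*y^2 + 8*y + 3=m^2 + m*(12 - 4*y) - 60*y^2 - 88*y + 20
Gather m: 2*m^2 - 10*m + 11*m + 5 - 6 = 2*m^2 + m - 1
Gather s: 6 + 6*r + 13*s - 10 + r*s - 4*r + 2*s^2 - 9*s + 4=2*r + 2*s^2 + s*(r + 4)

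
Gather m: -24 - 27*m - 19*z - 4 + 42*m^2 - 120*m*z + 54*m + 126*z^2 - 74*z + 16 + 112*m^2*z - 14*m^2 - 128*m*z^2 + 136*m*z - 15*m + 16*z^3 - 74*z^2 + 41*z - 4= m^2*(112*z + 28) + m*(-128*z^2 + 16*z + 12) + 16*z^3 + 52*z^2 - 52*z - 16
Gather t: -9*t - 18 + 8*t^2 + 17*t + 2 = 8*t^2 + 8*t - 16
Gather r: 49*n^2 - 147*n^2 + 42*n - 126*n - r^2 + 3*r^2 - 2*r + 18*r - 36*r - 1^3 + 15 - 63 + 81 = -98*n^2 - 84*n + 2*r^2 - 20*r + 32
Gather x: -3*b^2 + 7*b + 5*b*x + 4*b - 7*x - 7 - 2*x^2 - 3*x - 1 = -3*b^2 + 11*b - 2*x^2 + x*(5*b - 10) - 8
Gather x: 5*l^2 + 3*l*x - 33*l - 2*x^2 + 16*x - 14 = 5*l^2 - 33*l - 2*x^2 + x*(3*l + 16) - 14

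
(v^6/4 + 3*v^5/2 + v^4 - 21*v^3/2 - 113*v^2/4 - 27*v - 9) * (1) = v^6/4 + 3*v^5/2 + v^4 - 21*v^3/2 - 113*v^2/4 - 27*v - 9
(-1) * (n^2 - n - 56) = -n^2 + n + 56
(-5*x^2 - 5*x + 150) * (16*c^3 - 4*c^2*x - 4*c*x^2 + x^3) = -80*c^3*x^2 - 80*c^3*x + 2400*c^3 + 20*c^2*x^3 + 20*c^2*x^2 - 600*c^2*x + 20*c*x^4 + 20*c*x^3 - 600*c*x^2 - 5*x^5 - 5*x^4 + 150*x^3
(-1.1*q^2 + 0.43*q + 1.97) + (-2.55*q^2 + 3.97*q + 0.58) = -3.65*q^2 + 4.4*q + 2.55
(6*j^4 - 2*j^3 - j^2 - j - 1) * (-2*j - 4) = -12*j^5 - 20*j^4 + 10*j^3 + 6*j^2 + 6*j + 4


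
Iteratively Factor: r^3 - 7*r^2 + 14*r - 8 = (r - 1)*(r^2 - 6*r + 8) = (r - 4)*(r - 1)*(r - 2)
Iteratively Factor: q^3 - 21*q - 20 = (q + 4)*(q^2 - 4*q - 5) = (q - 5)*(q + 4)*(q + 1)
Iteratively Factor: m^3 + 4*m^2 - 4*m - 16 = (m + 2)*(m^2 + 2*m - 8) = (m - 2)*(m + 2)*(m + 4)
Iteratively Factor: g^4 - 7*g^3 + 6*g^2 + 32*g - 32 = (g - 1)*(g^3 - 6*g^2 + 32) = (g - 4)*(g - 1)*(g^2 - 2*g - 8) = (g - 4)*(g - 1)*(g + 2)*(g - 4)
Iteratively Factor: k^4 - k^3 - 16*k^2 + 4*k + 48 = (k - 4)*(k^3 + 3*k^2 - 4*k - 12) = (k - 4)*(k + 3)*(k^2 - 4) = (k - 4)*(k + 2)*(k + 3)*(k - 2)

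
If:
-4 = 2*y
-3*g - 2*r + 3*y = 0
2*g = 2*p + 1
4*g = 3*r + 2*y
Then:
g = -26/17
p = -69/34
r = -12/17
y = -2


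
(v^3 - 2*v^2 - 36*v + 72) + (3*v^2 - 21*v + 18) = v^3 + v^2 - 57*v + 90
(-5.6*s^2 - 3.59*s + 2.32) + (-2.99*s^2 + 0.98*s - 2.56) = -8.59*s^2 - 2.61*s - 0.24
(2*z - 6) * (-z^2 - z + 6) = -2*z^3 + 4*z^2 + 18*z - 36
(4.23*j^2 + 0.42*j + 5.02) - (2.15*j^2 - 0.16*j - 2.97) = 2.08*j^2 + 0.58*j + 7.99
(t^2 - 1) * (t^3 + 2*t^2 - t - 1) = t^5 + 2*t^4 - 2*t^3 - 3*t^2 + t + 1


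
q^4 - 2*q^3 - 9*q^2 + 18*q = q*(q - 3)*(q - 2)*(q + 3)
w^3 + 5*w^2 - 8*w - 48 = (w - 3)*(w + 4)^2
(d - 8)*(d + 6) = d^2 - 2*d - 48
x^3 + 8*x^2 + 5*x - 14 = (x - 1)*(x + 2)*(x + 7)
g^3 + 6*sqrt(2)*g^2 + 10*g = g*(g + sqrt(2))*(g + 5*sqrt(2))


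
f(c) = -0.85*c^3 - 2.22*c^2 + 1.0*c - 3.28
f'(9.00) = -245.51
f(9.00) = -793.75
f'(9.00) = -245.51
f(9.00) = -793.75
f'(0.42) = -1.31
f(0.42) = -3.31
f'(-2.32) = -2.42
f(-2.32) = -6.93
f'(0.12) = 0.43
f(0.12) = -3.19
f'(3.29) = -41.21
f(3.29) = -54.29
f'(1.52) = -11.64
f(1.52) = -9.87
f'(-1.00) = 2.89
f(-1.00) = -5.65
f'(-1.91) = 0.18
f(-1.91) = -7.37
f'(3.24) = -40.15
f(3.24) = -52.26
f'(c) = -2.55*c^2 - 4.44*c + 1.0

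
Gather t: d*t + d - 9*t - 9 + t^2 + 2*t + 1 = d + t^2 + t*(d - 7) - 8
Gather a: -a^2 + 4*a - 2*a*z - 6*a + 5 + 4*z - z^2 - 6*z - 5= -a^2 + a*(-2*z - 2) - z^2 - 2*z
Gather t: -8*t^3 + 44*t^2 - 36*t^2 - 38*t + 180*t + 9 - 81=-8*t^3 + 8*t^2 + 142*t - 72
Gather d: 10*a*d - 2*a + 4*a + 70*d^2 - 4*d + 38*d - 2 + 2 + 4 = 2*a + 70*d^2 + d*(10*a + 34) + 4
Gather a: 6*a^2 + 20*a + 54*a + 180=6*a^2 + 74*a + 180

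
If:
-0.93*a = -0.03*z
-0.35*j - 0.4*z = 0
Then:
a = 0.032258064516129*z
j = -1.14285714285714*z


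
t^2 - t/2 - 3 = (t - 2)*(t + 3/2)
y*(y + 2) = y^2 + 2*y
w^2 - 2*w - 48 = (w - 8)*(w + 6)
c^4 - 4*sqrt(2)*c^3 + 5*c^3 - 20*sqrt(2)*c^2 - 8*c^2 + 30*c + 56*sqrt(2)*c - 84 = (c - 2)*(c + 7)*(c - 3*sqrt(2))*(c - sqrt(2))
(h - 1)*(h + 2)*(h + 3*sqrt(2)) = h^3 + h^2 + 3*sqrt(2)*h^2 - 2*h + 3*sqrt(2)*h - 6*sqrt(2)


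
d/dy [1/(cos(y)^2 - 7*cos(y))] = (2*cos(y) - 7)*sin(y)/((cos(y) - 7)^2*cos(y)^2)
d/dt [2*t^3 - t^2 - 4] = 2*t*(3*t - 1)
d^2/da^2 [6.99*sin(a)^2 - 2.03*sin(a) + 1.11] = 2.03*sin(a) + 13.98*cos(2*a)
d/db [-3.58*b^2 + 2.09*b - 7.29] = 2.09 - 7.16*b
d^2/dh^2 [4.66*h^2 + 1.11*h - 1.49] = 9.32000000000000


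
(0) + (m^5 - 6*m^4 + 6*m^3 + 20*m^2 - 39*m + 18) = m^5 - 6*m^4 + 6*m^3 + 20*m^2 - 39*m + 18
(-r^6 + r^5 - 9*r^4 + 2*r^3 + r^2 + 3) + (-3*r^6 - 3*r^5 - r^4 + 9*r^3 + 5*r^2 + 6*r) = -4*r^6 - 2*r^5 - 10*r^4 + 11*r^3 + 6*r^2 + 6*r + 3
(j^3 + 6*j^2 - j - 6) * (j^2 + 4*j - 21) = j^5 + 10*j^4 + 2*j^3 - 136*j^2 - 3*j + 126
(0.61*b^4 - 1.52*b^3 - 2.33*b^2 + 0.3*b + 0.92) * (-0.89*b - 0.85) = -0.5429*b^5 + 0.8343*b^4 + 3.3657*b^3 + 1.7135*b^2 - 1.0738*b - 0.782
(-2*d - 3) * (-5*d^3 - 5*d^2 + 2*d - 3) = 10*d^4 + 25*d^3 + 11*d^2 + 9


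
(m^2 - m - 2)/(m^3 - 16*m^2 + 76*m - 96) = (m + 1)/(m^2 - 14*m + 48)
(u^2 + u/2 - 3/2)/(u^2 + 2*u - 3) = (u + 3/2)/(u + 3)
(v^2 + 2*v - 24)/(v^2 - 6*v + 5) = (v^2 + 2*v - 24)/(v^2 - 6*v + 5)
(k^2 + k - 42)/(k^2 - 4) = (k^2 + k - 42)/(k^2 - 4)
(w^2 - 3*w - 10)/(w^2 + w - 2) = (w - 5)/(w - 1)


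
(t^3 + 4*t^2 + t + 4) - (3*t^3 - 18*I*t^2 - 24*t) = -2*t^3 + 4*t^2 + 18*I*t^2 + 25*t + 4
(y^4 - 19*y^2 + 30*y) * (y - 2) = y^5 - 2*y^4 - 19*y^3 + 68*y^2 - 60*y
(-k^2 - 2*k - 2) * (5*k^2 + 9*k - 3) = -5*k^4 - 19*k^3 - 25*k^2 - 12*k + 6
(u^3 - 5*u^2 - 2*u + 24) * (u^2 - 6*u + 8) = u^5 - 11*u^4 + 36*u^3 - 4*u^2 - 160*u + 192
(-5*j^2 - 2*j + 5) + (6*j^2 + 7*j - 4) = j^2 + 5*j + 1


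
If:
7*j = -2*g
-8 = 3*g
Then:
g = -8/3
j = 16/21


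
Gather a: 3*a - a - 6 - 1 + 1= 2*a - 6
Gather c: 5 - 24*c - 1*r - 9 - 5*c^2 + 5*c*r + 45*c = -5*c^2 + c*(5*r + 21) - r - 4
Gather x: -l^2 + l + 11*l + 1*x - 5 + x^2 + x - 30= -l^2 + 12*l + x^2 + 2*x - 35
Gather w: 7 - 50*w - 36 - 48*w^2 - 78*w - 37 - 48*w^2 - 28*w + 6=-96*w^2 - 156*w - 60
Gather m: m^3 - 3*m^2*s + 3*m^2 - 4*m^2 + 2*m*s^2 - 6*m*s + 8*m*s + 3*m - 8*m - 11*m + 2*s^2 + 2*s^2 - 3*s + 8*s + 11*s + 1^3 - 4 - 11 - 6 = m^3 + m^2*(-3*s - 1) + m*(2*s^2 + 2*s - 16) + 4*s^2 + 16*s - 20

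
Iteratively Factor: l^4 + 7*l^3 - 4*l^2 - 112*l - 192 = (l + 4)*(l^3 + 3*l^2 - 16*l - 48) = (l - 4)*(l + 4)*(l^2 + 7*l + 12) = (l - 4)*(l + 4)^2*(l + 3)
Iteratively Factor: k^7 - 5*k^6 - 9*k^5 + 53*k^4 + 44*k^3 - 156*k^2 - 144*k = (k - 3)*(k^6 - 2*k^5 - 15*k^4 + 8*k^3 + 68*k^2 + 48*k) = (k - 3)*(k + 1)*(k^5 - 3*k^4 - 12*k^3 + 20*k^2 + 48*k) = (k - 4)*(k - 3)*(k + 1)*(k^4 + k^3 - 8*k^2 - 12*k) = (k - 4)*(k - 3)*(k + 1)*(k + 2)*(k^3 - k^2 - 6*k) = (k - 4)*(k - 3)*(k + 1)*(k + 2)^2*(k^2 - 3*k) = (k - 4)*(k - 3)^2*(k + 1)*(k + 2)^2*(k)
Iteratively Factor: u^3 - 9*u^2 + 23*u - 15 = (u - 3)*(u^2 - 6*u + 5) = (u - 3)*(u - 1)*(u - 5)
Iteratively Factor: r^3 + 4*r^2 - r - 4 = (r + 4)*(r^2 - 1) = (r - 1)*(r + 4)*(r + 1)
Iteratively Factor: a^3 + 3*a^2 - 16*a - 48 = (a - 4)*(a^2 + 7*a + 12) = (a - 4)*(a + 3)*(a + 4)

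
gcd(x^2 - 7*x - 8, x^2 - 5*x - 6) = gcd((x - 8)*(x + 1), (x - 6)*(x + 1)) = x + 1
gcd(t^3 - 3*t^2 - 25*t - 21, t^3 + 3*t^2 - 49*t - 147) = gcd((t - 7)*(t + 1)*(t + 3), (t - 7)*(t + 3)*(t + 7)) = t^2 - 4*t - 21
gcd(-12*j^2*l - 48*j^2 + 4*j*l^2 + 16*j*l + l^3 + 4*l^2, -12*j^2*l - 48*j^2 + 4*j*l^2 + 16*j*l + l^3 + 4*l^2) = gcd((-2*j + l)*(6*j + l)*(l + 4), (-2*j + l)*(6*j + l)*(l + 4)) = 12*j^2*l + 48*j^2 - 4*j*l^2 - 16*j*l - l^3 - 4*l^2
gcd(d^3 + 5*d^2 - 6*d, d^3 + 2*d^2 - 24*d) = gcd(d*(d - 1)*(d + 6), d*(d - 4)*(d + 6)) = d^2 + 6*d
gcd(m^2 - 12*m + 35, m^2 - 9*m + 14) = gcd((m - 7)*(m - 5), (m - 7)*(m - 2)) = m - 7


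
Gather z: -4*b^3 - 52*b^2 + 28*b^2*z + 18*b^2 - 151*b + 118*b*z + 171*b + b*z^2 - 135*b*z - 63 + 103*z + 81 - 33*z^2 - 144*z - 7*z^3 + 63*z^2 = -4*b^3 - 34*b^2 + 20*b - 7*z^3 + z^2*(b + 30) + z*(28*b^2 - 17*b - 41) + 18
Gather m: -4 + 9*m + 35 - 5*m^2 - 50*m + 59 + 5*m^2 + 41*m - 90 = 0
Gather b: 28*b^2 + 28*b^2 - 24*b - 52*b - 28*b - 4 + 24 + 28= 56*b^2 - 104*b + 48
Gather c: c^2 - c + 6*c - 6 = c^2 + 5*c - 6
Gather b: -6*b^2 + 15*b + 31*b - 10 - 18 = -6*b^2 + 46*b - 28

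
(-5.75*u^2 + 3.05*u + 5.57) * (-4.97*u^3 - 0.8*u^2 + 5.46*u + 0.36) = 28.5775*u^5 - 10.5585*u^4 - 61.5179*u^3 + 10.127*u^2 + 31.5102*u + 2.0052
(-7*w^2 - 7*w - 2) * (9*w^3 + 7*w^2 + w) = -63*w^5 - 112*w^4 - 74*w^3 - 21*w^2 - 2*w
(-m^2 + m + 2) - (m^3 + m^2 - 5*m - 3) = -m^3 - 2*m^2 + 6*m + 5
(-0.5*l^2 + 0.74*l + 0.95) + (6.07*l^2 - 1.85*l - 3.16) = 5.57*l^2 - 1.11*l - 2.21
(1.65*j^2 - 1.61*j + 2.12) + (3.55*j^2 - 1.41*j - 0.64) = 5.2*j^2 - 3.02*j + 1.48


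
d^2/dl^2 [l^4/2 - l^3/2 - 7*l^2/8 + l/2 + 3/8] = 6*l^2 - 3*l - 7/4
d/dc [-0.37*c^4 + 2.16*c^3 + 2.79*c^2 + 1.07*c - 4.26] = -1.48*c^3 + 6.48*c^2 + 5.58*c + 1.07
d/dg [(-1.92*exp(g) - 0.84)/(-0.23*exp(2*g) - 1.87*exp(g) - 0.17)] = (-(0.46*exp(g) + 1.87)*(1.92*exp(g) + 0.84) + 0.4416*exp(2*g) + 3.5904*exp(g) + 0.3264)*exp(g)/(0.23*exp(2*g) + 1.87*exp(g) + 0.17)^2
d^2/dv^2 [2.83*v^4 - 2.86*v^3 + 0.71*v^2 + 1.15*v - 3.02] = 33.96*v^2 - 17.16*v + 1.42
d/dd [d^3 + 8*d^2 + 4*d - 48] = 3*d^2 + 16*d + 4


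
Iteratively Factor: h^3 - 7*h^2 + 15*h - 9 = (h - 1)*(h^2 - 6*h + 9) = (h - 3)*(h - 1)*(h - 3)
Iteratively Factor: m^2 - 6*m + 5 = (m - 1)*(m - 5)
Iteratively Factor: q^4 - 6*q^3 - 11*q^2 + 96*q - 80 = (q - 5)*(q^3 - q^2 - 16*q + 16) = (q - 5)*(q - 1)*(q^2 - 16) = (q - 5)*(q - 1)*(q + 4)*(q - 4)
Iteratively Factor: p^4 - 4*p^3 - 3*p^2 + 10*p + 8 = (p + 1)*(p^3 - 5*p^2 + 2*p + 8) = (p - 4)*(p + 1)*(p^2 - p - 2) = (p - 4)*(p - 2)*(p + 1)*(p + 1)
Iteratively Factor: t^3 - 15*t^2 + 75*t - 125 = (t - 5)*(t^2 - 10*t + 25) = (t - 5)^2*(t - 5)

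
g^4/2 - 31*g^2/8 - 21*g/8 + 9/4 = (g/2 + 1)*(g - 3)*(g - 1/2)*(g + 3/2)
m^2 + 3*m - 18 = (m - 3)*(m + 6)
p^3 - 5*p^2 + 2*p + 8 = (p - 4)*(p - 2)*(p + 1)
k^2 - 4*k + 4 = (k - 2)^2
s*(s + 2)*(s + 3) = s^3 + 5*s^2 + 6*s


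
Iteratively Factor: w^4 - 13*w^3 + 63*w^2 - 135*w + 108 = (w - 4)*(w^3 - 9*w^2 + 27*w - 27) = (w - 4)*(w - 3)*(w^2 - 6*w + 9) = (w - 4)*(w - 3)^2*(w - 3)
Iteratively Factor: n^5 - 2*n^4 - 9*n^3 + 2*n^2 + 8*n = (n)*(n^4 - 2*n^3 - 9*n^2 + 2*n + 8) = n*(n + 1)*(n^3 - 3*n^2 - 6*n + 8) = n*(n + 1)*(n + 2)*(n^2 - 5*n + 4) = n*(n - 4)*(n + 1)*(n + 2)*(n - 1)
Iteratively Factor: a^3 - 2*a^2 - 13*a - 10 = (a + 1)*(a^2 - 3*a - 10) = (a + 1)*(a + 2)*(a - 5)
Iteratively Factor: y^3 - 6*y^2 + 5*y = (y)*(y^2 - 6*y + 5) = y*(y - 1)*(y - 5)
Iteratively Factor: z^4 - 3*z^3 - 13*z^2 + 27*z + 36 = (z + 1)*(z^3 - 4*z^2 - 9*z + 36) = (z - 4)*(z + 1)*(z^2 - 9) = (z - 4)*(z - 3)*(z + 1)*(z + 3)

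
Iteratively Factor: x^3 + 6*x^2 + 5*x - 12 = (x + 4)*(x^2 + 2*x - 3) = (x - 1)*(x + 4)*(x + 3)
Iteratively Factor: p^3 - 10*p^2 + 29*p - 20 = (p - 5)*(p^2 - 5*p + 4) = (p - 5)*(p - 4)*(p - 1)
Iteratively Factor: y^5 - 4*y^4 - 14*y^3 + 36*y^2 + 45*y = (y - 5)*(y^4 + y^3 - 9*y^2 - 9*y) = y*(y - 5)*(y^3 + y^2 - 9*y - 9) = y*(y - 5)*(y + 1)*(y^2 - 9) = y*(y - 5)*(y + 1)*(y + 3)*(y - 3)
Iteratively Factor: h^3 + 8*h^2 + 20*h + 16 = (h + 4)*(h^2 + 4*h + 4) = (h + 2)*(h + 4)*(h + 2)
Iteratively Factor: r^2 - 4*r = (r - 4)*(r)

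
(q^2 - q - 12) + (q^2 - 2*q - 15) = 2*q^2 - 3*q - 27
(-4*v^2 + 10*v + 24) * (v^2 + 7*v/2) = -4*v^4 - 4*v^3 + 59*v^2 + 84*v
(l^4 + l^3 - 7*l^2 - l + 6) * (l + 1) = l^5 + 2*l^4 - 6*l^3 - 8*l^2 + 5*l + 6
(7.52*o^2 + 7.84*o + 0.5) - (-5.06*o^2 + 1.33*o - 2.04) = 12.58*o^2 + 6.51*o + 2.54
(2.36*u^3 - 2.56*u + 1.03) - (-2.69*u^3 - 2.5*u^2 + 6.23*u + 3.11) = 5.05*u^3 + 2.5*u^2 - 8.79*u - 2.08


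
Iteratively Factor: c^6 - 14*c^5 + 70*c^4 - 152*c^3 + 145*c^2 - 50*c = (c - 1)*(c^5 - 13*c^4 + 57*c^3 - 95*c^2 + 50*c) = (c - 1)^2*(c^4 - 12*c^3 + 45*c^2 - 50*c) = (c - 5)*(c - 1)^2*(c^3 - 7*c^2 + 10*c) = (c - 5)*(c - 2)*(c - 1)^2*(c^2 - 5*c) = c*(c - 5)*(c - 2)*(c - 1)^2*(c - 5)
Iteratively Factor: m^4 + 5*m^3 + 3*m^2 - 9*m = (m + 3)*(m^3 + 2*m^2 - 3*m) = m*(m + 3)*(m^2 + 2*m - 3) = m*(m + 3)^2*(m - 1)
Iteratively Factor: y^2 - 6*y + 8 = (y - 2)*(y - 4)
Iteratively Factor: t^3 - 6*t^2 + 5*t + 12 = (t - 3)*(t^2 - 3*t - 4) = (t - 4)*(t - 3)*(t + 1)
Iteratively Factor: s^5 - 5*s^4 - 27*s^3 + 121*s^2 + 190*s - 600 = (s + 3)*(s^4 - 8*s^3 - 3*s^2 + 130*s - 200) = (s + 3)*(s + 4)*(s^3 - 12*s^2 + 45*s - 50) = (s - 2)*(s + 3)*(s + 4)*(s^2 - 10*s + 25) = (s - 5)*(s - 2)*(s + 3)*(s + 4)*(s - 5)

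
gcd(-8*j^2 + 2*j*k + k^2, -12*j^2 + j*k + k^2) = 4*j + k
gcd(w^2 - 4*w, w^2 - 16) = w - 4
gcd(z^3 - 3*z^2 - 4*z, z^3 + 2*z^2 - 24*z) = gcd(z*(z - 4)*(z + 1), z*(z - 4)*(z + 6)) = z^2 - 4*z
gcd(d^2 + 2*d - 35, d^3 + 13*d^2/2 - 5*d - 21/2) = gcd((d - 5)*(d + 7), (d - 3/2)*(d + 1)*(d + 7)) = d + 7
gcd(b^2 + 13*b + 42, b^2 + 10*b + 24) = b + 6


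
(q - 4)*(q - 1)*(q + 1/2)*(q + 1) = q^4 - 7*q^3/2 - 3*q^2 + 7*q/2 + 2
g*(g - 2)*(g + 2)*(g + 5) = g^4 + 5*g^3 - 4*g^2 - 20*g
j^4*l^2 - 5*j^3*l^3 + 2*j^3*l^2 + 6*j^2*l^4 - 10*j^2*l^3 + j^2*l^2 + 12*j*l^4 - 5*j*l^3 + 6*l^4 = (j - 3*l)*(j - 2*l)*(j*l + l)^2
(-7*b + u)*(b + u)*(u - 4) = -7*b^2*u + 28*b^2 - 6*b*u^2 + 24*b*u + u^3 - 4*u^2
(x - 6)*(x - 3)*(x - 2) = x^3 - 11*x^2 + 36*x - 36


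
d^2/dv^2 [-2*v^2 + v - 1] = -4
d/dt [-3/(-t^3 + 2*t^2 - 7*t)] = 3*(-3*t^2 + 4*t - 7)/(t^2*(t^2 - 2*t + 7)^2)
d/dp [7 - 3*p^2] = -6*p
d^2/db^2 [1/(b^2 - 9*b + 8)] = 2*(-b^2 + 9*b + (2*b - 9)^2 - 8)/(b^2 - 9*b + 8)^3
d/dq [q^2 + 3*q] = 2*q + 3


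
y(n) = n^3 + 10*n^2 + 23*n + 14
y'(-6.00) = 11.00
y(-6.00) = 20.00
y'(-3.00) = -10.00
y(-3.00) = 8.00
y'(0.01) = 23.20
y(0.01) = 14.23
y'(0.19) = 26.91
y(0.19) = 18.74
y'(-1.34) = 1.59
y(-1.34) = -1.27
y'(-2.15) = -6.13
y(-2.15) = 0.84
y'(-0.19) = 19.31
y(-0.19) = 9.98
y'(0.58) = 35.61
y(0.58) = 30.90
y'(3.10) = 113.83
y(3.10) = 211.19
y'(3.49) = 129.34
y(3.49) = 258.58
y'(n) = 3*n^2 + 20*n + 23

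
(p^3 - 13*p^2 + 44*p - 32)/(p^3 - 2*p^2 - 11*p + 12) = (p - 8)/(p + 3)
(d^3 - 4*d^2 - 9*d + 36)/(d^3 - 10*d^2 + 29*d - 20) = (d^2 - 9)/(d^2 - 6*d + 5)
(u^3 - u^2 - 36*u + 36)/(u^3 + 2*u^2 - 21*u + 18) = (u - 6)/(u - 3)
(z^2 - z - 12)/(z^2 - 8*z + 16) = (z + 3)/(z - 4)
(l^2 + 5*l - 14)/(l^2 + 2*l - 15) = (l^2 + 5*l - 14)/(l^2 + 2*l - 15)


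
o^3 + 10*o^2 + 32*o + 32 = (o + 2)*(o + 4)^2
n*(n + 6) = n^2 + 6*n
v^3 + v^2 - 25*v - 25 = (v - 5)*(v + 1)*(v + 5)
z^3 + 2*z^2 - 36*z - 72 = (z - 6)*(z + 2)*(z + 6)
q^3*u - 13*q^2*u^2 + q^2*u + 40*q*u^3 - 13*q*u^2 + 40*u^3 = (q - 8*u)*(q - 5*u)*(q*u + u)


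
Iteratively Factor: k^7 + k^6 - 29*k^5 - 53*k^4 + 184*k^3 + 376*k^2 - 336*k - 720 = (k + 3)*(k^6 - 2*k^5 - 23*k^4 + 16*k^3 + 136*k^2 - 32*k - 240) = (k - 2)*(k + 3)*(k^5 - 23*k^3 - 30*k^2 + 76*k + 120) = (k - 2)*(k + 2)*(k + 3)*(k^4 - 2*k^3 - 19*k^2 + 8*k + 60) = (k - 2)^2*(k + 2)*(k + 3)*(k^3 - 19*k - 30) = (k - 2)^2*(k + 2)*(k + 3)^2*(k^2 - 3*k - 10) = (k - 5)*(k - 2)^2*(k + 2)*(k + 3)^2*(k + 2)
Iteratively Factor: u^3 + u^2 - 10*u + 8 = (u - 1)*(u^2 + 2*u - 8) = (u - 1)*(u + 4)*(u - 2)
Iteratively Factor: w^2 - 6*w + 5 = (w - 1)*(w - 5)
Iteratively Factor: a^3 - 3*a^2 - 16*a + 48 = (a - 4)*(a^2 + a - 12) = (a - 4)*(a + 4)*(a - 3)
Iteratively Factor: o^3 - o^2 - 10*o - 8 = (o - 4)*(o^2 + 3*o + 2) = (o - 4)*(o + 1)*(o + 2)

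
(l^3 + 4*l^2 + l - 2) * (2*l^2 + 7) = 2*l^5 + 8*l^4 + 9*l^3 + 24*l^2 + 7*l - 14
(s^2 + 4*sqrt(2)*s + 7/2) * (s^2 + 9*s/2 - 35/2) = s^4 + 9*s^3/2 + 4*sqrt(2)*s^3 - 14*s^2 + 18*sqrt(2)*s^2 - 70*sqrt(2)*s + 63*s/4 - 245/4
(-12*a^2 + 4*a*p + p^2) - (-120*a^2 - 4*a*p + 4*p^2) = 108*a^2 + 8*a*p - 3*p^2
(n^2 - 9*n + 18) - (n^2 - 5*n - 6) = 24 - 4*n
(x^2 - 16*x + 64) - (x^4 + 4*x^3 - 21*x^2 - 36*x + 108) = -x^4 - 4*x^3 + 22*x^2 + 20*x - 44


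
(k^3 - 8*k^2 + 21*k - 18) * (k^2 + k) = k^5 - 7*k^4 + 13*k^3 + 3*k^2 - 18*k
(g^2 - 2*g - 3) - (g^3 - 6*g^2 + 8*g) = -g^3 + 7*g^2 - 10*g - 3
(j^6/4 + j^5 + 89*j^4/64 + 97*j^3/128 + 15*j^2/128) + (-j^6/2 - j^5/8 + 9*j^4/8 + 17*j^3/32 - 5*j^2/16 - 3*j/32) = -j^6/4 + 7*j^5/8 + 161*j^4/64 + 165*j^3/128 - 25*j^2/128 - 3*j/32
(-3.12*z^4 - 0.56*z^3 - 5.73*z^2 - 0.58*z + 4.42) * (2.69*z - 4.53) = -8.3928*z^5 + 12.6272*z^4 - 12.8769*z^3 + 24.3967*z^2 + 14.5172*z - 20.0226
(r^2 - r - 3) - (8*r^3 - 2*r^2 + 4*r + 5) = -8*r^3 + 3*r^2 - 5*r - 8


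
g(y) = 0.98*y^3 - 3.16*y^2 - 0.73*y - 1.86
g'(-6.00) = 143.03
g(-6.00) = -322.92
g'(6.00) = 67.19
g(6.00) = 91.68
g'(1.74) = -2.83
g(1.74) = -7.53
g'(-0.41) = 2.36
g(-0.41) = -2.16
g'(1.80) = -2.58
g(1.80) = -7.70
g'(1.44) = -3.73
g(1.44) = -6.54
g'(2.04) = -1.39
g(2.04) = -8.18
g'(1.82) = -2.49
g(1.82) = -7.75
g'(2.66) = 3.26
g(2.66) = -7.72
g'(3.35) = 11.09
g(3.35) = -2.93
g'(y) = 2.94*y^2 - 6.32*y - 0.73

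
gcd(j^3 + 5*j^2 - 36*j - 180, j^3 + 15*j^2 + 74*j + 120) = j^2 + 11*j + 30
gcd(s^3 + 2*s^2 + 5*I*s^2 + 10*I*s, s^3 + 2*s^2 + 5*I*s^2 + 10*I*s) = s^3 + s^2*(2 + 5*I) + 10*I*s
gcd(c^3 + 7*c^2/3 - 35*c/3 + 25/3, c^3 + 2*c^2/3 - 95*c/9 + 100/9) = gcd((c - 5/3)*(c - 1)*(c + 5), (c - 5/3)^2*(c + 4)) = c - 5/3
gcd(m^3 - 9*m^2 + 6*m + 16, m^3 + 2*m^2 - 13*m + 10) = m - 2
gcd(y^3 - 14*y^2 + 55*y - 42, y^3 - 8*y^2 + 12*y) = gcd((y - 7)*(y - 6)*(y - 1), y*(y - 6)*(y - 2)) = y - 6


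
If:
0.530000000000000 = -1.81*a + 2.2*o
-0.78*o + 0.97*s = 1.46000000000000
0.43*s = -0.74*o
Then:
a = -1.02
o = -0.60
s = 1.03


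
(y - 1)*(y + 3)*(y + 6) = y^3 + 8*y^2 + 9*y - 18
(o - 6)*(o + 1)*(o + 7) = o^3 + 2*o^2 - 41*o - 42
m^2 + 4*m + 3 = (m + 1)*(m + 3)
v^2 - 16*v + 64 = (v - 8)^2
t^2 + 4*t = t*(t + 4)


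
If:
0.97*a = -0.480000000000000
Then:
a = -0.49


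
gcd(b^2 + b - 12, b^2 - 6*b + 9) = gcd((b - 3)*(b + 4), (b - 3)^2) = b - 3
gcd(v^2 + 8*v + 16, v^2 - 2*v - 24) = v + 4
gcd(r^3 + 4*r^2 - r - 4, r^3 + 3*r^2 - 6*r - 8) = r^2 + 5*r + 4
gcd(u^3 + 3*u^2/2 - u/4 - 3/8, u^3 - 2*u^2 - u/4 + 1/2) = u^2 - 1/4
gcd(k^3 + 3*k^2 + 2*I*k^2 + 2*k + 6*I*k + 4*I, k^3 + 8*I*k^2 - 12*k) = k + 2*I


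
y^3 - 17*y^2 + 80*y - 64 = (y - 8)^2*(y - 1)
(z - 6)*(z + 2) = z^2 - 4*z - 12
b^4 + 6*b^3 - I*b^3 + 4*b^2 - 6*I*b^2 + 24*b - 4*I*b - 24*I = (b + 6)*(b - 2*I)*(b - I)*(b + 2*I)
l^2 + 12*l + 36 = (l + 6)^2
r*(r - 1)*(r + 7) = r^3 + 6*r^2 - 7*r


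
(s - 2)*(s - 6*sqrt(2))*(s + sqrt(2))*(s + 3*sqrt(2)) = s^4 - 2*sqrt(2)*s^3 - 2*s^3 - 42*s^2 + 4*sqrt(2)*s^2 - 36*sqrt(2)*s + 84*s + 72*sqrt(2)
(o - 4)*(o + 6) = o^2 + 2*o - 24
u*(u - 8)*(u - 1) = u^3 - 9*u^2 + 8*u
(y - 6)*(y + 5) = y^2 - y - 30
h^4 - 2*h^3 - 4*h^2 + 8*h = h*(h - 2)^2*(h + 2)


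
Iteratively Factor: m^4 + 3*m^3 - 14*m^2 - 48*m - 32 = (m + 4)*(m^3 - m^2 - 10*m - 8) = (m + 1)*(m + 4)*(m^2 - 2*m - 8) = (m - 4)*(m + 1)*(m + 4)*(m + 2)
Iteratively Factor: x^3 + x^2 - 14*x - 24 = (x - 4)*(x^2 + 5*x + 6) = (x - 4)*(x + 3)*(x + 2)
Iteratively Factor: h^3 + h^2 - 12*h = (h)*(h^2 + h - 12) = h*(h - 3)*(h + 4)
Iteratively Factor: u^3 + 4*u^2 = (u)*(u^2 + 4*u) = u*(u + 4)*(u)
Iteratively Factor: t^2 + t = (t + 1)*(t)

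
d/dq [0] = 0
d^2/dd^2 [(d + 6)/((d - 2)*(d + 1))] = 2*(d^3 + 18*d^2 - 12*d + 16)/(d^6 - 3*d^5 - 3*d^4 + 11*d^3 + 6*d^2 - 12*d - 8)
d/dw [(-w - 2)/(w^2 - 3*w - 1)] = (-w^2 + 3*w + (w + 2)*(2*w - 3) + 1)/(-w^2 + 3*w + 1)^2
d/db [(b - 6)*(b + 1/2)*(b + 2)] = 3*b^2 - 7*b - 14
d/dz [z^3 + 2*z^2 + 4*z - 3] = 3*z^2 + 4*z + 4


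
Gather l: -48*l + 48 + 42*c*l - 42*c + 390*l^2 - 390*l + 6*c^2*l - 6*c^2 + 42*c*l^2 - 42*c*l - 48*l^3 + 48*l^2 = -6*c^2 - 42*c - 48*l^3 + l^2*(42*c + 438) + l*(6*c^2 - 438) + 48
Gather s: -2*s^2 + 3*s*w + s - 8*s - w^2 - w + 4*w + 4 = -2*s^2 + s*(3*w - 7) - w^2 + 3*w + 4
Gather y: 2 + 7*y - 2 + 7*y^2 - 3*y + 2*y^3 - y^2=2*y^3 + 6*y^2 + 4*y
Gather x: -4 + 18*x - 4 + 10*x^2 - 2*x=10*x^2 + 16*x - 8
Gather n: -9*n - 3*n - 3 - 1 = -12*n - 4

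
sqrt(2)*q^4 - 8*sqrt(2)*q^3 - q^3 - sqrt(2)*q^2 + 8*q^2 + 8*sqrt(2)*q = q*(q - 8)*(q - sqrt(2))*(sqrt(2)*q + 1)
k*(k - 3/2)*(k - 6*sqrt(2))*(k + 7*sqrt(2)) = k^4 - 3*k^3/2 + sqrt(2)*k^3 - 84*k^2 - 3*sqrt(2)*k^2/2 + 126*k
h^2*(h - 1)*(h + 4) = h^4 + 3*h^3 - 4*h^2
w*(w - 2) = w^2 - 2*w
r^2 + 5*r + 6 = (r + 2)*(r + 3)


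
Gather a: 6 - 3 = 3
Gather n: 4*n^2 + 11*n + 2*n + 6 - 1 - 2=4*n^2 + 13*n + 3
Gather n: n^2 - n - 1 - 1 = n^2 - n - 2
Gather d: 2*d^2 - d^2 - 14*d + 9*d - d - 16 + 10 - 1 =d^2 - 6*d - 7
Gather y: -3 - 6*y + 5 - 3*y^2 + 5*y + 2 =-3*y^2 - y + 4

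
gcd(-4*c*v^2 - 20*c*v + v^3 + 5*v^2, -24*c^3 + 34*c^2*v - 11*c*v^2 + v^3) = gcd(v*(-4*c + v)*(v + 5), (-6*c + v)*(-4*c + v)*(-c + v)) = -4*c + v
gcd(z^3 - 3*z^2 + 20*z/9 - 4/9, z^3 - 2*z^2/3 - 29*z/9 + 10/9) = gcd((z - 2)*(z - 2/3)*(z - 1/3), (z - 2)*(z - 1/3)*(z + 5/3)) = z^2 - 7*z/3 + 2/3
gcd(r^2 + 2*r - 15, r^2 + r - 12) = r - 3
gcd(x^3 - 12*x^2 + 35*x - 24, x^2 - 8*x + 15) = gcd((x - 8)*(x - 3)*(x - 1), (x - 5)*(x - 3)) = x - 3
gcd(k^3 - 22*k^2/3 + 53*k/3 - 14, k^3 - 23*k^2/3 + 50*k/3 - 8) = k - 3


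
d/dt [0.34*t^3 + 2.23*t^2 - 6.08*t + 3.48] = 1.02*t^2 + 4.46*t - 6.08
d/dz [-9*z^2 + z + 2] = 1 - 18*z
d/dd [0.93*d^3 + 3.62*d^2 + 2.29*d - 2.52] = 2.79*d^2 + 7.24*d + 2.29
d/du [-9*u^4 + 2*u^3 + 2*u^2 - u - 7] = -36*u^3 + 6*u^2 + 4*u - 1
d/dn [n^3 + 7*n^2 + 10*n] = 3*n^2 + 14*n + 10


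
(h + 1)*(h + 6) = h^2 + 7*h + 6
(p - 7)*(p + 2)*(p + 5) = p^3 - 39*p - 70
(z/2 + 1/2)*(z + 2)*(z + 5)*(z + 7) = z^4/2 + 15*z^3/2 + 73*z^2/2 + 129*z/2 + 35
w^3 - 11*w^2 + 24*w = w*(w - 8)*(w - 3)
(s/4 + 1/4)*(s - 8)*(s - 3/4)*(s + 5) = s^4/4 - 11*s^3/16 - 83*s^2/8 - 31*s/16 + 15/2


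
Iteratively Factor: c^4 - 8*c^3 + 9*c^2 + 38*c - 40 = (c + 2)*(c^3 - 10*c^2 + 29*c - 20) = (c - 5)*(c + 2)*(c^2 - 5*c + 4) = (c - 5)*(c - 1)*(c + 2)*(c - 4)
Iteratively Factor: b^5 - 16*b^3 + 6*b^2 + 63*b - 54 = (b - 2)*(b^4 + 2*b^3 - 12*b^2 - 18*b + 27) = (b - 2)*(b - 1)*(b^3 + 3*b^2 - 9*b - 27) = (b - 2)*(b - 1)*(b + 3)*(b^2 - 9) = (b - 3)*(b - 2)*(b - 1)*(b + 3)*(b + 3)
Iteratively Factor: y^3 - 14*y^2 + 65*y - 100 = (y - 5)*(y^2 - 9*y + 20) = (y - 5)^2*(y - 4)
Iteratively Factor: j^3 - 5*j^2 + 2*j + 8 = (j - 4)*(j^2 - j - 2) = (j - 4)*(j - 2)*(j + 1)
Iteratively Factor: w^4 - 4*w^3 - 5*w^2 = (w)*(w^3 - 4*w^2 - 5*w) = w^2*(w^2 - 4*w - 5) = w^2*(w - 5)*(w + 1)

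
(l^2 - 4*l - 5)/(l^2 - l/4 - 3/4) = 4*(-l^2 + 4*l + 5)/(-4*l^2 + l + 3)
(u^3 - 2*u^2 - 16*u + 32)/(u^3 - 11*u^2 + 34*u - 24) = (u^2 + 2*u - 8)/(u^2 - 7*u + 6)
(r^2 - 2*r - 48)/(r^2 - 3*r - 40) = (r + 6)/(r + 5)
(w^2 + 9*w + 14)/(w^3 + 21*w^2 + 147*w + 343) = (w + 2)/(w^2 + 14*w + 49)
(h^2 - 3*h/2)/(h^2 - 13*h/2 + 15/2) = h/(h - 5)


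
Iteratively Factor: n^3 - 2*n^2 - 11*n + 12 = (n - 1)*(n^2 - n - 12) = (n - 1)*(n + 3)*(n - 4)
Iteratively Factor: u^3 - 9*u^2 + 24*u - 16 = (u - 1)*(u^2 - 8*u + 16) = (u - 4)*(u - 1)*(u - 4)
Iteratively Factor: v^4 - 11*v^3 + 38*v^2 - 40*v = (v - 5)*(v^3 - 6*v^2 + 8*v) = (v - 5)*(v - 2)*(v^2 - 4*v) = (v - 5)*(v - 4)*(v - 2)*(v)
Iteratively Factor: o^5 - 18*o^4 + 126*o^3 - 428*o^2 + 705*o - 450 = (o - 3)*(o^4 - 15*o^3 + 81*o^2 - 185*o + 150) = (o - 5)*(o - 3)*(o^3 - 10*o^2 + 31*o - 30) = (o - 5)^2*(o - 3)*(o^2 - 5*o + 6) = (o - 5)^2*(o - 3)^2*(o - 2)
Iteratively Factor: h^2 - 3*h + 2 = (h - 1)*(h - 2)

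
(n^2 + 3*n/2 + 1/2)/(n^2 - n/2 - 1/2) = (n + 1)/(n - 1)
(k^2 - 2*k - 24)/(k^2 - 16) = (k - 6)/(k - 4)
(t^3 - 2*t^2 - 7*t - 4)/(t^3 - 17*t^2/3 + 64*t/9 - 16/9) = 9*(t^2 + 2*t + 1)/(9*t^2 - 15*t + 4)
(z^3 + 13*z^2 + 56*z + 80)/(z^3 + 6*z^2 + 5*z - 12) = (z^2 + 9*z + 20)/(z^2 + 2*z - 3)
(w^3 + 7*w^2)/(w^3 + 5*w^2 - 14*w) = w/(w - 2)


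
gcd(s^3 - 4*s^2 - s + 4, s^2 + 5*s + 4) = s + 1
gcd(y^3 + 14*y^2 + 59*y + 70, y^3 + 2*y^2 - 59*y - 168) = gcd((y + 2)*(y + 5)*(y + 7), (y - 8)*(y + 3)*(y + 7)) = y + 7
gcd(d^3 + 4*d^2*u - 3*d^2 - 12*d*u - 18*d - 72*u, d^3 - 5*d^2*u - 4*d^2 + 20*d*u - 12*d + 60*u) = d - 6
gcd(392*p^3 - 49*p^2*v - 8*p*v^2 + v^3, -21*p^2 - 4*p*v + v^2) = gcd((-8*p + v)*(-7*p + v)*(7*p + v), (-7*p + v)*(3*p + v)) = 7*p - v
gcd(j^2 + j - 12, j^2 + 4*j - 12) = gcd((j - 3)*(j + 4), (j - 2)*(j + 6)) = 1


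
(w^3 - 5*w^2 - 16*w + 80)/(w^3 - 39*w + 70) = (w^2 - 16)/(w^2 + 5*w - 14)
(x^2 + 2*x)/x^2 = (x + 2)/x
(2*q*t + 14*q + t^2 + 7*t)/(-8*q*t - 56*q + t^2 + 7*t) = (-2*q - t)/(8*q - t)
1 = 1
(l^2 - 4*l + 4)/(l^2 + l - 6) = (l - 2)/(l + 3)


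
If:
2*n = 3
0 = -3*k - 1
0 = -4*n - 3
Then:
No Solution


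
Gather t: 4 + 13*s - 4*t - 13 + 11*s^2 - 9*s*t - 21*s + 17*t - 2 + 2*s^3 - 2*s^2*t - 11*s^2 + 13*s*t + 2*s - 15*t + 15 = 2*s^3 - 6*s + t*(-2*s^2 + 4*s - 2) + 4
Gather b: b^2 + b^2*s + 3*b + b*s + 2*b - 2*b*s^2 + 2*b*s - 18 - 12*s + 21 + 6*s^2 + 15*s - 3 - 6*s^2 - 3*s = b^2*(s + 1) + b*(-2*s^2 + 3*s + 5)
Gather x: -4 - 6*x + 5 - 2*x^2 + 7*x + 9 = -2*x^2 + x + 10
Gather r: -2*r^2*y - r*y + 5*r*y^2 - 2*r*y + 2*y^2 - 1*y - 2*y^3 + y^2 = -2*r^2*y + r*(5*y^2 - 3*y) - 2*y^3 + 3*y^2 - y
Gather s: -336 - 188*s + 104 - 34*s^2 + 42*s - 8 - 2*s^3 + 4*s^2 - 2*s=-2*s^3 - 30*s^2 - 148*s - 240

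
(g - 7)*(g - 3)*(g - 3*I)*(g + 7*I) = g^4 - 10*g^3 + 4*I*g^3 + 42*g^2 - 40*I*g^2 - 210*g + 84*I*g + 441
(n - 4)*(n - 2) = n^2 - 6*n + 8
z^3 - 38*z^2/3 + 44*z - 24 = (z - 6)^2*(z - 2/3)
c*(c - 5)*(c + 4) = c^3 - c^2 - 20*c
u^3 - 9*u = u*(u - 3)*(u + 3)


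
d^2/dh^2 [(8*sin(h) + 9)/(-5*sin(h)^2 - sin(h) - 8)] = (200*sin(h)^5 + 860*sin(h)^4 - 2185*sin(h)^3 - 2845*sin(h)^2 + 2090*sin(h) + 830)/(5*sin(h)^2 + sin(h) + 8)^3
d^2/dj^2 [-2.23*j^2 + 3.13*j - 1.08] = -4.46000000000000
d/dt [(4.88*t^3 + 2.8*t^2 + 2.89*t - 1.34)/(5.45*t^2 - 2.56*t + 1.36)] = (26.596*t^4 - 24.9856*t^3 - 3.0081*t^2 + 22.222*t + 0.5)/(29.7025*t^4 - 27.904*t^3 + 21.3776*t^2 - 6.9632*t + 1.8496)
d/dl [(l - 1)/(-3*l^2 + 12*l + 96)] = (-l^2 + 4*l + 2*(l - 2)*(l - 1) + 32)/(3*(-l^2 + 4*l + 32)^2)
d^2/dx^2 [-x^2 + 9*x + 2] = -2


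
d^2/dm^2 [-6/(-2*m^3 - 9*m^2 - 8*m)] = 12*(-3*m*(2*m + 3)*(2*m^2 + 9*m + 8) + 4*(3*m^2 + 9*m + 4)^2)/(m^3*(2*m^2 + 9*m + 8)^3)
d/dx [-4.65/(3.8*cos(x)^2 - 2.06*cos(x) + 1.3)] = (9.579 - 35.34*cos(x))*sin(x)/(3.8*cos(x)^2 - 2.06*cos(x) + 1.3)^2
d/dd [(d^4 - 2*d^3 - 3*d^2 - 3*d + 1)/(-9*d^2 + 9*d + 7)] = (-18*d^5 + 45*d^4 - 8*d^3 - 96*d^2 - 24*d - 30)/(81*d^4 - 162*d^3 - 45*d^2 + 126*d + 49)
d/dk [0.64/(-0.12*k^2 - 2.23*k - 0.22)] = (0.1536*k + 1.4272)/(0.12*k^2 + 2.23*k + 0.22)^2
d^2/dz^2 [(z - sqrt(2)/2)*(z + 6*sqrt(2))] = 2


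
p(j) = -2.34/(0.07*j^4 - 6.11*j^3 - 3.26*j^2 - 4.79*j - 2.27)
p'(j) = -2.34*(-0.28*j^3 + 18.33*j^2 + 6.52*j + 4.79)/(0.07*j^4 - 6.11*j^3 - 3.26*j^2 - 4.79*j - 2.27)^2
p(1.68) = 0.05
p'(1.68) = -0.07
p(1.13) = 0.11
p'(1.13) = -0.19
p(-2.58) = -0.02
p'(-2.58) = -0.03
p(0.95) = 0.16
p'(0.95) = -0.29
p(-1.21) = -0.24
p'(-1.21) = -0.60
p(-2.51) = -0.03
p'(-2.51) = -0.03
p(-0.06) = 1.17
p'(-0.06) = -2.63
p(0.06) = 0.91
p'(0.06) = -1.86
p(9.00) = 0.00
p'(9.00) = -0.00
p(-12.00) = -0.00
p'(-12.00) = -0.00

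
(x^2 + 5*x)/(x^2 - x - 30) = x/(x - 6)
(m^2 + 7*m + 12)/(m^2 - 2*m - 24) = (m + 3)/(m - 6)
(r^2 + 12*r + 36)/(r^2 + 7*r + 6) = (r + 6)/(r + 1)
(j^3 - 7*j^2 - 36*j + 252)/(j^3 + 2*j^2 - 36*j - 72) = (j - 7)/(j + 2)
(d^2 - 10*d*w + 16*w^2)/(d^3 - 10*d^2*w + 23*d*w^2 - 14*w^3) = (d - 8*w)/(d^2 - 8*d*w + 7*w^2)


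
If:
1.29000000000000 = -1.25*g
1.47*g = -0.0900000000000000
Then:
No Solution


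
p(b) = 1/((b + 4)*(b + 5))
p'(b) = -1/((b + 4)*(b + 5)^2) - 1/((b + 4)^2*(b + 5))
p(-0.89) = 0.08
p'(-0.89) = -0.04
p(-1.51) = 0.12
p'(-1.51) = -0.08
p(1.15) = 0.03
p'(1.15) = -0.01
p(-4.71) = -4.86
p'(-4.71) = 9.91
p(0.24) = 0.05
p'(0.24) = -0.02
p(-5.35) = 2.12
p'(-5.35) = 7.61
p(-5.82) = 0.67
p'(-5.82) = 1.19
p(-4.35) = -4.40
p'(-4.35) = -5.80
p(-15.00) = 0.01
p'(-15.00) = 0.00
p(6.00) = 0.01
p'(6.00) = 0.00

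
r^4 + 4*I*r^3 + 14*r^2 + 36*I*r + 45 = (r - 3*I)*(r - I)*(r + 3*I)*(r + 5*I)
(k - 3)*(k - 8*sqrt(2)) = k^2 - 8*sqrt(2)*k - 3*k + 24*sqrt(2)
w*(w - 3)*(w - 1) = w^3 - 4*w^2 + 3*w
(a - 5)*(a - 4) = a^2 - 9*a + 20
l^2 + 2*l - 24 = (l - 4)*(l + 6)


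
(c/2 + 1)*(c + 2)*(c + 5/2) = c^3/2 + 13*c^2/4 + 7*c + 5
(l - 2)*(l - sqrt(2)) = l^2 - 2*l - sqrt(2)*l + 2*sqrt(2)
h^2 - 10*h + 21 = (h - 7)*(h - 3)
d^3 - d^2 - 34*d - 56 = (d - 7)*(d + 2)*(d + 4)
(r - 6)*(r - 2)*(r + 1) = r^3 - 7*r^2 + 4*r + 12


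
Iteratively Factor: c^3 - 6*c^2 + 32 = (c + 2)*(c^2 - 8*c + 16) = (c - 4)*(c + 2)*(c - 4)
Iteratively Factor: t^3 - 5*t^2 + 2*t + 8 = (t - 2)*(t^2 - 3*t - 4) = (t - 4)*(t - 2)*(t + 1)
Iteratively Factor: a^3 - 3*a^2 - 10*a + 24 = (a - 4)*(a^2 + a - 6) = (a - 4)*(a - 2)*(a + 3)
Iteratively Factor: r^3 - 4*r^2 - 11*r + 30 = (r - 5)*(r^2 + r - 6) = (r - 5)*(r + 3)*(r - 2)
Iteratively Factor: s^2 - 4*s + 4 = (s - 2)*(s - 2)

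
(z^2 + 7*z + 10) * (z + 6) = z^3 + 13*z^2 + 52*z + 60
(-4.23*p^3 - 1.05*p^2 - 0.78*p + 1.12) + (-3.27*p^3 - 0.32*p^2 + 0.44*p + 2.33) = -7.5*p^3 - 1.37*p^2 - 0.34*p + 3.45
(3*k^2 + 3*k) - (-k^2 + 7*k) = 4*k^2 - 4*k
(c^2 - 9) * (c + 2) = c^3 + 2*c^2 - 9*c - 18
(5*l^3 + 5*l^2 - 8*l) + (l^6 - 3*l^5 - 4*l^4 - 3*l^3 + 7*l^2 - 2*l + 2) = l^6 - 3*l^5 - 4*l^4 + 2*l^3 + 12*l^2 - 10*l + 2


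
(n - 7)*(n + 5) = n^2 - 2*n - 35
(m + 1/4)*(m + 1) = m^2 + 5*m/4 + 1/4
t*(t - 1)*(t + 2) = t^3 + t^2 - 2*t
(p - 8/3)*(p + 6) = p^2 + 10*p/3 - 16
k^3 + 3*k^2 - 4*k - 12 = (k - 2)*(k + 2)*(k + 3)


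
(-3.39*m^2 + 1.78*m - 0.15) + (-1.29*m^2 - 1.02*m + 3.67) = -4.68*m^2 + 0.76*m + 3.52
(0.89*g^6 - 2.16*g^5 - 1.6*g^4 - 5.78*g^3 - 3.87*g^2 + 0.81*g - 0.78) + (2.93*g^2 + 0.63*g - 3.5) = 0.89*g^6 - 2.16*g^5 - 1.6*g^4 - 5.78*g^3 - 0.94*g^2 + 1.44*g - 4.28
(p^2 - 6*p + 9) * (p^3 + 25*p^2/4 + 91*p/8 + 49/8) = p^5 + p^4/4 - 137*p^3/8 - 47*p^2/8 + 525*p/8 + 441/8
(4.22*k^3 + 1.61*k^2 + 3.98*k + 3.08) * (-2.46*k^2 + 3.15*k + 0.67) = -10.3812*k^5 + 9.3324*k^4 - 1.8919*k^3 + 6.0389*k^2 + 12.3686*k + 2.0636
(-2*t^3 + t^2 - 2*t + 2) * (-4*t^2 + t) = 8*t^5 - 6*t^4 + 9*t^3 - 10*t^2 + 2*t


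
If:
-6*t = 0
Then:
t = 0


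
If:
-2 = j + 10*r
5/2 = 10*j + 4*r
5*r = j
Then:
No Solution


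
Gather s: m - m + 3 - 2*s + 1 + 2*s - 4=0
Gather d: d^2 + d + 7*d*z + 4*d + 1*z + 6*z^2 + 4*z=d^2 + d*(7*z + 5) + 6*z^2 + 5*z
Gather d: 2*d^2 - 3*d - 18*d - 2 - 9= 2*d^2 - 21*d - 11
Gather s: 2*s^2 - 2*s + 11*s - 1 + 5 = 2*s^2 + 9*s + 4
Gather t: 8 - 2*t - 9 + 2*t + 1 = 0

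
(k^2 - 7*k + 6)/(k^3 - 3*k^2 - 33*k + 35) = (k - 6)/(k^2 - 2*k - 35)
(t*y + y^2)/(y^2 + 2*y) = (t + y)/(y + 2)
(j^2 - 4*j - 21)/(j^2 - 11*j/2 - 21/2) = 2*(j + 3)/(2*j + 3)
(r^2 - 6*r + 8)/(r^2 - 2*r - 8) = (r - 2)/(r + 2)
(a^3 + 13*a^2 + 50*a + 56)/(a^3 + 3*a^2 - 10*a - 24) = (a + 7)/(a - 3)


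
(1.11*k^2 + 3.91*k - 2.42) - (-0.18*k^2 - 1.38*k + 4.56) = 1.29*k^2 + 5.29*k - 6.98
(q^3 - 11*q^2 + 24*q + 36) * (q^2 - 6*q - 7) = q^5 - 17*q^4 + 83*q^3 - 31*q^2 - 384*q - 252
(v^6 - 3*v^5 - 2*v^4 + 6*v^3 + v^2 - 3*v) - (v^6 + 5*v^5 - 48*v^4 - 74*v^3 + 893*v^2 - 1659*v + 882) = -8*v^5 + 46*v^4 + 80*v^3 - 892*v^2 + 1656*v - 882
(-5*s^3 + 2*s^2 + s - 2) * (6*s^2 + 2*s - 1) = -30*s^5 + 2*s^4 + 15*s^3 - 12*s^2 - 5*s + 2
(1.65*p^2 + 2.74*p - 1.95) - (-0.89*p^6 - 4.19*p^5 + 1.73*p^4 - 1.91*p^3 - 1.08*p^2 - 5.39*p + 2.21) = 0.89*p^6 + 4.19*p^5 - 1.73*p^4 + 1.91*p^3 + 2.73*p^2 + 8.13*p - 4.16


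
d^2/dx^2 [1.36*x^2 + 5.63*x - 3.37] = 2.72000000000000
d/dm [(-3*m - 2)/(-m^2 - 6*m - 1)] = (3*m^2 + 18*m - 2*(m + 3)*(3*m + 2) + 3)/(m^2 + 6*m + 1)^2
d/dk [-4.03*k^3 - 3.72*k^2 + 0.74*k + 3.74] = -12.09*k^2 - 7.44*k + 0.74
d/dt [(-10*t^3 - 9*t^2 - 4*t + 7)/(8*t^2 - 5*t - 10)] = (-80*t^4 + 100*t^3 + 377*t^2 + 68*t + 75)/(64*t^4 - 80*t^3 - 135*t^2 + 100*t + 100)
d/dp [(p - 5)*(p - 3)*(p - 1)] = 3*p^2 - 18*p + 23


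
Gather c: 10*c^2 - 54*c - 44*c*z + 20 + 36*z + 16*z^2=10*c^2 + c*(-44*z - 54) + 16*z^2 + 36*z + 20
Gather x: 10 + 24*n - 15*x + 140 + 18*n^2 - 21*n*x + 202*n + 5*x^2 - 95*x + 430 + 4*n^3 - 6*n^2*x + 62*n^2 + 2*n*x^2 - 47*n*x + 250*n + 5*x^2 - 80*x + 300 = 4*n^3 + 80*n^2 + 476*n + x^2*(2*n + 10) + x*(-6*n^2 - 68*n - 190) + 880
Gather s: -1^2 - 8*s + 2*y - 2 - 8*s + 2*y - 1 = -16*s + 4*y - 4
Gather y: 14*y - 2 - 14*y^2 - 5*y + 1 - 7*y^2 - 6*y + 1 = -21*y^2 + 3*y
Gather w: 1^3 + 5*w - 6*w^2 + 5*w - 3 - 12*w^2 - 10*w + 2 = -18*w^2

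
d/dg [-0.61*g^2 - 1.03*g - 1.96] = -1.22*g - 1.03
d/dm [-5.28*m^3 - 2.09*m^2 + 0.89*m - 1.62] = -15.84*m^2 - 4.18*m + 0.89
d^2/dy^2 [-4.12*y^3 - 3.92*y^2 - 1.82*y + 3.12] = -24.72*y - 7.84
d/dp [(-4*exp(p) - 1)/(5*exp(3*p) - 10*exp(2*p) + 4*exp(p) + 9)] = (40*exp(3*p) - 25*exp(2*p) - 20*exp(p) - 32)*exp(p)/(25*exp(6*p) - 100*exp(5*p) + 140*exp(4*p) + 10*exp(3*p) - 164*exp(2*p) + 72*exp(p) + 81)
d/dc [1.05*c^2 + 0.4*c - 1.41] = 2.1*c + 0.4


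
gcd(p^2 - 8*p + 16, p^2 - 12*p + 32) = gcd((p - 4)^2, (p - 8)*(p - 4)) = p - 4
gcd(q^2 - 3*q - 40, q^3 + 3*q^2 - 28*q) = 1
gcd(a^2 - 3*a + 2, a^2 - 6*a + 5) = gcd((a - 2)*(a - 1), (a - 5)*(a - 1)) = a - 1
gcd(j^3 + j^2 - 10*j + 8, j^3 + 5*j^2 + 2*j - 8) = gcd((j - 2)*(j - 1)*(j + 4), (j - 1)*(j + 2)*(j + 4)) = j^2 + 3*j - 4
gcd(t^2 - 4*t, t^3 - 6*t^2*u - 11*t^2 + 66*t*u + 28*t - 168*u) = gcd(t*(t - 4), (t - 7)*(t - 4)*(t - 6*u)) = t - 4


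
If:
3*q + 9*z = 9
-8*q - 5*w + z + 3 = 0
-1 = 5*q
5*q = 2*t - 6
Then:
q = -1/5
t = 5/2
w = 17/15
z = 16/15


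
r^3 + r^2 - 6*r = r*(r - 2)*(r + 3)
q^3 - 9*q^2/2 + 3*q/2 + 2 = (q - 4)*(q - 1)*(q + 1/2)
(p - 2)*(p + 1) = p^2 - p - 2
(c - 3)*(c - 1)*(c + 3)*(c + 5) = c^4 + 4*c^3 - 14*c^2 - 36*c + 45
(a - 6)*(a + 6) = a^2 - 36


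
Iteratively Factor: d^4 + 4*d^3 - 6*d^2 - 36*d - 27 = (d + 1)*(d^3 + 3*d^2 - 9*d - 27) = (d + 1)*(d + 3)*(d^2 - 9) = (d - 3)*(d + 1)*(d + 3)*(d + 3)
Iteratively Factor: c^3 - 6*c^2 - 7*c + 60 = (c - 5)*(c^2 - c - 12) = (c - 5)*(c + 3)*(c - 4)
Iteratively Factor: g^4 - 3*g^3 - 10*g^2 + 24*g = (g - 4)*(g^3 + g^2 - 6*g) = g*(g - 4)*(g^2 + g - 6) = g*(g - 4)*(g - 2)*(g + 3)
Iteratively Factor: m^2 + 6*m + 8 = (m + 2)*(m + 4)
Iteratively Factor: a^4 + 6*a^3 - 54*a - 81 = (a + 3)*(a^3 + 3*a^2 - 9*a - 27) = (a + 3)^2*(a^2 - 9) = (a + 3)^3*(a - 3)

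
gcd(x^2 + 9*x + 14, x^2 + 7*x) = x + 7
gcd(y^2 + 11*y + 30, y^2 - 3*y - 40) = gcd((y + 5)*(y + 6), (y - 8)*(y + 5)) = y + 5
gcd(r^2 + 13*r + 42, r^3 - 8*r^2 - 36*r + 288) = r + 6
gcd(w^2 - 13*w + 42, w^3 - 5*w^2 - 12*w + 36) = w - 6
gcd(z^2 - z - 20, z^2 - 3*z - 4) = 1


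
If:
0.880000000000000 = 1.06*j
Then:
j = 0.83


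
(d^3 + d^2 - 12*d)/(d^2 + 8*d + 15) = d*(d^2 + d - 12)/(d^2 + 8*d + 15)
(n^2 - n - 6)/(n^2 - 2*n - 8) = (n - 3)/(n - 4)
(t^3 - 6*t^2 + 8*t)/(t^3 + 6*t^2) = (t^2 - 6*t + 8)/(t*(t + 6))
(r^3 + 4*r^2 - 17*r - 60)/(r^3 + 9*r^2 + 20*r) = (r^2 - r - 12)/(r*(r + 4))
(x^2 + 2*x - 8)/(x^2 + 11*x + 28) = (x - 2)/(x + 7)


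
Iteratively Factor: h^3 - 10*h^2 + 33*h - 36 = (h - 3)*(h^2 - 7*h + 12) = (h - 4)*(h - 3)*(h - 3)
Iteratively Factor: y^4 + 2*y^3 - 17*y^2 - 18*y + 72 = (y + 3)*(y^3 - y^2 - 14*y + 24) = (y - 3)*(y + 3)*(y^2 + 2*y - 8) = (y - 3)*(y + 3)*(y + 4)*(y - 2)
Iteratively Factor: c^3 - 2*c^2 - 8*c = (c + 2)*(c^2 - 4*c) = c*(c + 2)*(c - 4)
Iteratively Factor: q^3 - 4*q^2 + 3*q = (q)*(q^2 - 4*q + 3) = q*(q - 1)*(q - 3)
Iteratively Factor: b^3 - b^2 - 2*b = (b + 1)*(b^2 - 2*b) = (b - 2)*(b + 1)*(b)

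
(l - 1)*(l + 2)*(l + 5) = l^3 + 6*l^2 + 3*l - 10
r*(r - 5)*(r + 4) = r^3 - r^2 - 20*r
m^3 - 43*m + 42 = (m - 6)*(m - 1)*(m + 7)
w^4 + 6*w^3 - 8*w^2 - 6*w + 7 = (w - 1)^2*(w + 1)*(w + 7)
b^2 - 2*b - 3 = (b - 3)*(b + 1)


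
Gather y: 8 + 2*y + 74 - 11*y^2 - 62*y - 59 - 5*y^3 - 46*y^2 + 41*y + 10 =-5*y^3 - 57*y^2 - 19*y + 33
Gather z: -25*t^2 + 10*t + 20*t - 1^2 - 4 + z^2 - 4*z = -25*t^2 + 30*t + z^2 - 4*z - 5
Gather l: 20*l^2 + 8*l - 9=20*l^2 + 8*l - 9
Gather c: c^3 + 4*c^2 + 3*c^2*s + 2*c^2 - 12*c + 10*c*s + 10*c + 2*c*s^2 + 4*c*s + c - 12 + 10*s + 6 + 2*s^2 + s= c^3 + c^2*(3*s + 6) + c*(2*s^2 + 14*s - 1) + 2*s^2 + 11*s - 6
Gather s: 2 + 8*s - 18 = 8*s - 16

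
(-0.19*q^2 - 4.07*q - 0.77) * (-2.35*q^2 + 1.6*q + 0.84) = 0.4465*q^4 + 9.2605*q^3 - 4.8621*q^2 - 4.6508*q - 0.6468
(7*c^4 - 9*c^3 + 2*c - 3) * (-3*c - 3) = -21*c^5 + 6*c^4 + 27*c^3 - 6*c^2 + 3*c + 9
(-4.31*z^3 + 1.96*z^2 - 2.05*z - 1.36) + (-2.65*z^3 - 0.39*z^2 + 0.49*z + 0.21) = -6.96*z^3 + 1.57*z^2 - 1.56*z - 1.15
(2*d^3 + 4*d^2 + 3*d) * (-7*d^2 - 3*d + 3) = -14*d^5 - 34*d^4 - 27*d^3 + 3*d^2 + 9*d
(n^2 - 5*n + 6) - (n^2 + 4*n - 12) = 18 - 9*n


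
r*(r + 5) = r^2 + 5*r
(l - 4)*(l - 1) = l^2 - 5*l + 4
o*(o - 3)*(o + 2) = o^3 - o^2 - 6*o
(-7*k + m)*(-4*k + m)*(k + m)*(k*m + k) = 28*k^4*m + 28*k^4 + 17*k^3*m^2 + 17*k^3*m - 10*k^2*m^3 - 10*k^2*m^2 + k*m^4 + k*m^3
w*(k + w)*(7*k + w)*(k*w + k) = 7*k^3*w^2 + 7*k^3*w + 8*k^2*w^3 + 8*k^2*w^2 + k*w^4 + k*w^3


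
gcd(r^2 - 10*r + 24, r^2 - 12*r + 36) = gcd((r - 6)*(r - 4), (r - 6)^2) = r - 6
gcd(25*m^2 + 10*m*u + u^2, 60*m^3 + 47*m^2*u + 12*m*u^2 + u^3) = 5*m + u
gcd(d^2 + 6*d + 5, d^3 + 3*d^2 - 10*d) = d + 5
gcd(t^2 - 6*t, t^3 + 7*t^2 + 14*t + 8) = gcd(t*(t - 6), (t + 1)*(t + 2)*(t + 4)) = 1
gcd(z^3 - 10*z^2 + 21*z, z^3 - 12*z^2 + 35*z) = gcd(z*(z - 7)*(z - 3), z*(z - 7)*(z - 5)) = z^2 - 7*z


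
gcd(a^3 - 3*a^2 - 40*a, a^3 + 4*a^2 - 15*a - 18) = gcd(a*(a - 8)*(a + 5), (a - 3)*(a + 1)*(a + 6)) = 1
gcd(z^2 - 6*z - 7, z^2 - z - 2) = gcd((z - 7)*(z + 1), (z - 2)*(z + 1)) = z + 1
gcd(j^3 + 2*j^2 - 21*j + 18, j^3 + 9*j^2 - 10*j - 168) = j + 6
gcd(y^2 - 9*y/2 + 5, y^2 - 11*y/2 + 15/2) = y - 5/2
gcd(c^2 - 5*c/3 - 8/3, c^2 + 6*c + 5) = c + 1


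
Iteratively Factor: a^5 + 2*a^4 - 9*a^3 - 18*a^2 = (a)*(a^4 + 2*a^3 - 9*a^2 - 18*a) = a*(a + 2)*(a^3 - 9*a) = a^2*(a + 2)*(a^2 - 9) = a^2*(a - 3)*(a + 2)*(a + 3)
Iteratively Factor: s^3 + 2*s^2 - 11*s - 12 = (s + 4)*(s^2 - 2*s - 3) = (s - 3)*(s + 4)*(s + 1)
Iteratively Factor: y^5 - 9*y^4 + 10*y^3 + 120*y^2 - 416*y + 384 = (y - 4)*(y^4 - 5*y^3 - 10*y^2 + 80*y - 96) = (y - 4)*(y - 2)*(y^3 - 3*y^2 - 16*y + 48) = (y - 4)*(y - 2)*(y + 4)*(y^2 - 7*y + 12) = (y - 4)^2*(y - 2)*(y + 4)*(y - 3)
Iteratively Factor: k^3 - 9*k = (k)*(k^2 - 9) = k*(k + 3)*(k - 3)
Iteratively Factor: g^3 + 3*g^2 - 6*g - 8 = (g + 1)*(g^2 + 2*g - 8) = (g + 1)*(g + 4)*(g - 2)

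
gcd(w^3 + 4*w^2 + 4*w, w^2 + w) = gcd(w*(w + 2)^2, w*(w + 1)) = w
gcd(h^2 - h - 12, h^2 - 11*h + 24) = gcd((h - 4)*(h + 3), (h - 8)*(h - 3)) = 1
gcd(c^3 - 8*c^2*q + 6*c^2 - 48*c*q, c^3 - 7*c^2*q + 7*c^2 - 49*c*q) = c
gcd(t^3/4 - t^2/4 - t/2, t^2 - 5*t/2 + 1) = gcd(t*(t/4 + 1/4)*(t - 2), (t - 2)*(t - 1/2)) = t - 2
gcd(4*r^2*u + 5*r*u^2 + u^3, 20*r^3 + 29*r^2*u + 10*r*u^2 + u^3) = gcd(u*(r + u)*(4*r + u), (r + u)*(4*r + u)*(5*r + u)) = 4*r^2 + 5*r*u + u^2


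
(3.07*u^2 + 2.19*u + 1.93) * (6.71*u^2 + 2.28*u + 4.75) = 20.5997*u^4 + 21.6945*u^3 + 32.526*u^2 + 14.8029*u + 9.1675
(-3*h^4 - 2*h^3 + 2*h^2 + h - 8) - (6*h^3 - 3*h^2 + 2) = -3*h^4 - 8*h^3 + 5*h^2 + h - 10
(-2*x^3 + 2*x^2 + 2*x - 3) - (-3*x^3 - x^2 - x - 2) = x^3 + 3*x^2 + 3*x - 1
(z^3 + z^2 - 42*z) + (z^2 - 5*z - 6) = z^3 + 2*z^2 - 47*z - 6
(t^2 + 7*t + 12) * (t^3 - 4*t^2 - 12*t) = t^5 + 3*t^4 - 28*t^3 - 132*t^2 - 144*t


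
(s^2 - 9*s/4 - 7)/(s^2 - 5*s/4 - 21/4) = (s - 4)/(s - 3)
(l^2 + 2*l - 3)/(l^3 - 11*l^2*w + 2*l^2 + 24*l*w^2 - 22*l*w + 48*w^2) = (l^2 + 2*l - 3)/(l^3 - 11*l^2*w + 2*l^2 + 24*l*w^2 - 22*l*w + 48*w^2)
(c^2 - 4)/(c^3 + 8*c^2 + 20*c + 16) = (c - 2)/(c^2 + 6*c + 8)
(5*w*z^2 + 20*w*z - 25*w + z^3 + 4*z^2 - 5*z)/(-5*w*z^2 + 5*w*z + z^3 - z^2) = (5*w*z + 25*w + z^2 + 5*z)/(z*(-5*w + z))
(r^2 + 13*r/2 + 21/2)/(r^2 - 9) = (r + 7/2)/(r - 3)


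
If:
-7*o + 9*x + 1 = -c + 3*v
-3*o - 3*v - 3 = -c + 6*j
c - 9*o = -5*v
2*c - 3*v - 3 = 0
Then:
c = 243*x/118 + 213/118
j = -99*x/118 - 27/59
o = 117*x/118 + 37/118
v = 81*x/59 + 12/59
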